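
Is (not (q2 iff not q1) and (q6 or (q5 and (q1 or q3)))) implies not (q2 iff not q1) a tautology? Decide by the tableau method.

Assume the negation and expand:
Initial set: {not ((not (q2 iff not q1) and (q6 or (q5 and (q1 or q3)))) implies not (q2 iff not q1))}.
not ((not (q2 iff not q1) and (q6 or (q5 and (q1 or q3)))) implies not (q2 iff not q1)): α-rule — add (not (q2 iff not q1) and (q6 or (q5 and (q1 or q3)))), not not (q2 iff not q1).
(not (q2 iff not q1) and (q6 or (q5 and (q1 or q3)))): α-rule — add not (q2 iff not q1), (q6 or (q5 and (q1 or q3))).
not not (q2 iff not q1): β-rule — branch into q2, not q1  //  not q2, not not q1.
  branch 1 (add q2, not q1):
    not (q2 iff not q1): β-rule — branch into q2, not not q1  //  not q2, not q1.
      branch 1.1 (add q2, not not q1):
        × closes — contains both q1 and not q1.
      branch 1.2 (add not q2, not q1):
        × closes — contains both q2 and not q2.
  branch 2 (add not q2, not not q1):
    not (q2 iff not q1): β-rule — branch into q2, not not q1  //  not q2, not q1.
      branch 2.1 (add q2, not not q1):
        × closes — contains both q2 and not q2.
      branch 2.2 (add not q2, not q1):
        × closes — contains both q1 and not q1.
All 4 branches close.
Every branch closed, so the negation is unsatisfiable and the formula is valid.

Valid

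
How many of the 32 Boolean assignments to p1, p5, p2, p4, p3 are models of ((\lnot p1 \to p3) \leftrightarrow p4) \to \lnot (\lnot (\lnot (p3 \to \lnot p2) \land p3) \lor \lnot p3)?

Initial set: {(((\lnot p1 \to p3) \leftrightarrow p4) \to \lnot (\lnot (\lnot (p3 \to \lnot p2) \land p3) \lor \lnot p3))}.
(((\lnot p1 \to p3) \leftrightarrow p4) \to \lnot (\lnot (\lnot (p3 \to \lnot p2) \land p3) \lor \lnot p3)): β-rule — branch into \lnot ((\lnot p1 \to p3) \leftrightarrow p4)  //  \lnot (\lnot (\lnot (p3 \to \lnot p2) \land p3) \lor \lnot p3).
  branch 1 (add \lnot ((\lnot p1 \to p3) \leftrightarrow p4)):
    \lnot ((\lnot p1 \to p3) \leftrightarrow p4): β-rule — branch into (\lnot p1 \to p3), \lnot p4  //  \lnot (\lnot p1 \to p3), p4.
      branch 1.1 (add (\lnot p1 \to p3), \lnot p4):
        (\lnot p1 \to p3): β-rule — branch into \lnot \lnot p1  //  p3.
          branch 1.1.1 (add \lnot \lnot p1):
            ○ open, literals {p1=true, p4=false}.
          branch 1.1.2 (add p3):
            ○ open, literals {p3=true, p4=false}.
      branch 1.2 (add \lnot (\lnot p1 \to p3), p4):
        \lnot (\lnot p1 \to p3): α-rule — add \lnot p1, \lnot p3.
        ○ open, literals {p1=false, p3=false, p4=true}.
  branch 2 (add \lnot (\lnot (\lnot (p3 \to \lnot p2) \land p3) \lor \lnot p3)):
    \lnot (\lnot (\lnot (p3 \to \lnot p2) \land p3) \lor \lnot p3): α-rule — add \lnot \lnot (\lnot (p3 \to \lnot p2) \land p3), \lnot \lnot p3.
    \lnot \lnot (\lnot (p3 \to \lnot p2) \land p3): α-rule — add \lnot (p3 \to \lnot p2), p3.
    \lnot (p3 \to \lnot p2): α-rule — add p3, \lnot \lnot p2.
    ○ open, literals {p2=true, p3=true}.
0 branches closed, 4 open.
Each open branch fixes some atoms; the unmentioned ones are free. Counting distinct full assignments: branch {p1=true, p4=false} (p5, p2, p3) contributes 8 new; branch {p3=true, p4=false} (p1, p5, p2) contributes 4 new; branch {p1=false, p3=false, p4=true} (p5, p2) contributes 4 new; branch {p2=true, p3=true} (p1, p5, p4) contributes 4 new. Total: 20.

20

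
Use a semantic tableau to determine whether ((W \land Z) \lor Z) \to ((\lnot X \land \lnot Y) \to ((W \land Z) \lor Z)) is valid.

Assume the negation and expand:
Initial set: {F (((W \land Z) \lor Z) \to ((\lnot X \land \lnot Y) \to ((W \land Z) \lor Z)))}.
F (((W \land Z) \lor Z) \to ((\lnot X \land \lnot Y) \to ((W \land Z) \lor Z))): α-rule — add T ((W \land Z) \lor Z), F ((\lnot X \land \lnot Y) \to ((W \land Z) \lor Z)).
F ((\lnot X \land \lnot Y) \to ((W \land Z) \lor Z)): α-rule — add T (\lnot X \land \lnot Y), F ((W \land Z) \lor Z).
T (\lnot X \land \lnot Y): α-rule — add T \lnot X, T \lnot Y.
F ((W \land Z) \lor Z): α-rule — add F (W \land Z), F Z.
T ((W \land Z) \lor Z): β-rule — branch into T (W \land Z)  //  T Z.
  branch 1 (add T (W \land Z)):
    T (W \land Z): α-rule — add T W, T Z.
    × closes — contains both Z and \lnot Z.
  branch 2 (add T Z):
    × closes — contains both Z and \lnot Z.
All 2 branches close.
Every branch closed, so the negation is unsatisfiable and the formula is valid.

Valid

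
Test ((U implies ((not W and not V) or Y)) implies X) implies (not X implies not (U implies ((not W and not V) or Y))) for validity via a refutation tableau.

Assume the negation and expand:
Initial set: {not (((U implies ((not W and not V) or Y)) implies X) implies (not X implies not (U implies ((not W and not V) or Y))))}.
not (((U implies ((not W and not V) or Y)) implies X) implies (not X implies not (U implies ((not W and not V) or Y)))): α-rule — add ((U implies ((not W and not V) or Y)) implies X), not (not X implies not (U implies ((not W and not V) or Y))).
not (not X implies not (U implies ((not W and not V) or Y))): α-rule — add not X, not not (U implies ((not W and not V) or Y)).
((U implies ((not W and not V) or Y)) implies X): β-rule — branch into not (U implies ((not W and not V) or Y))  //  X.
  branch 1 (add not (U implies ((not W and not V) or Y))):
    not (U implies ((not W and not V) or Y)): α-rule — add U, not ((not W and not V) or Y).
    not ((not W and not V) or Y): α-rule — add not (not W and not V), not Y.
    not not (U implies ((not W and not V) or Y)): β-rule — branch into not U  //  ((not W and not V) or Y).
      branch 1.1 (add not U):
        × closes — contains both U and not U.
      branch 1.2 (add ((not W and not V) or Y)):
        not (not W and not V): β-rule — branch into not not W  //  not not V.
          branch 1.2.1 (add not not W):
            ((not W and not V) or Y): β-rule — branch into (not W and not V)  //  Y.
              branch 1.2.1.1 (add (not W and not V)):
                (not W and not V): α-rule — add not W, not V.
                × closes — contains both W and not W.
              branch 1.2.1.2 (add Y):
                × closes — contains both Y and not Y.
          branch 1.2.2 (add not not V):
            ((not W and not V) or Y): β-rule — branch into (not W and not V)  //  Y.
              branch 1.2.2.1 (add (not W and not V)):
                (not W and not V): α-rule — add not W, not V.
                × closes — contains both V and not V.
              branch 1.2.2.2 (add Y):
                × closes — contains both Y and not Y.
  branch 2 (add X):
    × closes — contains both X and not X.
All 6 branches close.
Every branch closed, so the negation is unsatisfiable and the formula is valid.

Valid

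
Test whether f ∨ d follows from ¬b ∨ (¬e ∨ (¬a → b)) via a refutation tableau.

Initial set: {(¬b ∨ (¬e ∨ (¬a → b))); ¬(f ∨ d)}.
¬(f ∨ d): α-rule — add ¬f, ¬d.
(¬b ∨ (¬e ∨ (¬a → b))): β-rule — branch into ¬b  //  (¬e ∨ (¬a → b)).
  branch 1 (add ¬b):
    ○ open, literals {b=0, d=0, f=0}.
  branch 2 (add (¬e ∨ (¬a → b))):
    (¬e ∨ (¬a → b)): β-rule — branch into ¬e  //  (¬a → b).
      branch 2.1 (add ¬e):
        ○ open, literals {d=0, e=0, f=0}.
      branch 2.2 (add (¬a → b)):
        (¬a → b): β-rule — branch into ¬¬a  //  b.
          branch 2.2.1 (add ¬¬a):
            ○ open, literals {a=1, d=0, f=0}.
          branch 2.2.2 (add b):
            ○ open, literals {b=1, d=0, f=0}.
0 branches closed, 4 open.
An open branch gives a countermodel: b=0, d=0, f=0 (unmentioned atoms arbitrary); the premises hold there but the conclusion fails.

No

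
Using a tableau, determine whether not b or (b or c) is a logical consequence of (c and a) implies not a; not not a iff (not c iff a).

Initial set: {((c and a) implies not a); (not not a iff (not c iff a)); not (not b or (b or c))}.
not (not b or (b or c)): α-rule — add not not b, not (b or c).
not (b or c): α-rule — add not b, not c.
× closes — contains both b and not b.
All 1 branch closes.
Every branch closed, so the premises entail the conclusion.

Yes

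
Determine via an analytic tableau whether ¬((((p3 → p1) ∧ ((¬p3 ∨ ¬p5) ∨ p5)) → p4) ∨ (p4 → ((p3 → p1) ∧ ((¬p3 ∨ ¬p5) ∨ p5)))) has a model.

Unsatisfiable

Initial set: {¬((((p3 → p1) ∧ ((¬p3 ∨ ¬p5) ∨ p5)) → p4) ∨ (p4 → ((p3 → p1) ∧ ((¬p3 ∨ ¬p5) ∨ p5))))}.
¬((((p3 → p1) ∧ ((¬p3 ∨ ¬p5) ∨ p5)) → p4) ∨ (p4 → ((p3 → p1) ∧ ((¬p3 ∨ ¬p5) ∨ p5)))): α-rule — add ¬(((p3 → p1) ∧ ((¬p3 ∨ ¬p5) ∨ p5)) → p4), ¬(p4 → ((p3 → p1) ∧ ((¬p3 ∨ ¬p5) ∨ p5))).
¬(((p3 → p1) ∧ ((¬p3 ∨ ¬p5) ∨ p5)) → p4): α-rule — add ((p3 → p1) ∧ ((¬p3 ∨ ¬p5) ∨ p5)), ¬p4.
¬(p4 → ((p3 → p1) ∧ ((¬p3 ∨ ¬p5) ∨ p5))): α-rule — add p4, ¬((p3 → p1) ∧ ((¬p3 ∨ ¬p5) ∨ p5)).
× closes — contains both p4 and ¬p4.
All 1 branch closes.
Every branch closed; the formula is unsatisfiable.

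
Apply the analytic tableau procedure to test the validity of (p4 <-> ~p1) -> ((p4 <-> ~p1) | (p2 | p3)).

Assume the negation and expand:
Initial set: {~((p4 <-> ~p1) -> ((p4 <-> ~p1) | (p2 | p3)))}.
~((p4 <-> ~p1) -> ((p4 <-> ~p1) | (p2 | p3))): α-rule — add (p4 <-> ~p1), ~((p4 <-> ~p1) | (p2 | p3)).
~((p4 <-> ~p1) | (p2 | p3)): α-rule — add ~(p4 <-> ~p1), ~(p2 | p3).
~(p2 | p3): α-rule — add ~p2, ~p3.
(p4 <-> ~p1): β-rule — branch into p4, ~p1  //  ~p4, ~~p1.
  branch 1 (add p4, ~p1):
    ~(p4 <-> ~p1): β-rule — branch into p4, ~~p1  //  ~p4, ~p1.
      branch 1.1 (add p4, ~~p1):
        × closes — contains both p1 and ~p1.
      branch 1.2 (add ~p4, ~p1):
        × closes — contains both p4 and ~p4.
  branch 2 (add ~p4, ~~p1):
    ~(p4 <-> ~p1): β-rule — branch into p4, ~~p1  //  ~p4, ~p1.
      branch 2.1 (add p4, ~~p1):
        × closes — contains both p4 and ~p4.
      branch 2.2 (add ~p4, ~p1):
        × closes — contains both p1 and ~p1.
All 4 branches close.
Every branch closed, so the negation is unsatisfiable and the formula is valid.

Valid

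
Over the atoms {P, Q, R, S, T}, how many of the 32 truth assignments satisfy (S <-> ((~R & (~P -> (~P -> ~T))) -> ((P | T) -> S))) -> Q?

22

Initial set: {T ((S <-> ((~R & (~P -> (~P -> ~T))) -> ((P | T) -> S))) -> Q)}.
T ((S <-> ((~R & (~P -> (~P -> ~T))) -> ((P | T) -> S))) -> Q): β-rule — branch into F (S <-> ((~R & (~P -> (~P -> ~T))) -> ((P | T) -> S)))  //  T Q.
  branch 1 (add F (S <-> ((~R & (~P -> (~P -> ~T))) -> ((P | T) -> S)))):
    F (S <-> ((~R & (~P -> (~P -> ~T))) -> ((P | T) -> S))): β-rule — branch into T S, F ((~R & (~P -> (~P -> ~T))) -> ((P | T) -> S))  //  F S, T ((~R & (~P -> (~P -> ~T))) -> ((P | T) -> S)).
      branch 1.1 (add T S, F ((~R & (~P -> (~P -> ~T))) -> ((P | T) -> S))):
        F ((~R & (~P -> (~P -> ~T))) -> ((P | T) -> S)): α-rule — add T (~R & (~P -> (~P -> ~T))), F ((P | T) -> S).
        T (~R & (~P -> (~P -> ~T))): α-rule — add T ~R, T (~P -> (~P -> ~T)).
        F ((P | T) -> S): α-rule — add T (P | T), F S.
        × closes — contains both S and ~S.
      branch 1.2 (add F S, T ((~R & (~P -> (~P -> ~T))) -> ((P | T) -> S))):
        T ((~R & (~P -> (~P -> ~T))) -> ((P | T) -> S)): β-rule — branch into F (~R & (~P -> (~P -> ~T)))  //  T ((P | T) -> S).
          branch 1.2.1 (add F (~R & (~P -> (~P -> ~T)))):
            F (~R & (~P -> (~P -> ~T))): β-rule — branch into F ~R  //  F (~P -> (~P -> ~T)).
              branch 1.2.1.1 (add F ~R):
                ○ open, literals {R=true, S=false}.
              branch 1.2.1.2 (add F (~P -> (~P -> ~T))):
                F (~P -> (~P -> ~T)): α-rule — add T ~P, F (~P -> ~T).
                F (~P -> ~T): α-rule — add T ~P, F ~T.
                ○ open, literals {P=false, S=false, T=true}.
          branch 1.2.2 (add T ((P | T) -> S)):
            T ((P | T) -> S): β-rule — branch into F (P | T)  //  T S.
              branch 1.2.2.1 (add F (P | T)):
                F (P | T): α-rule — add F P, F T.
                ○ open, literals {P=false, S=false, T=false}.
              branch 1.2.2.2 (add T S):
                × closes — contains both S and ~S.
  branch 2 (add T Q):
    ○ open, literals {Q=true}.
2 branches closed, 4 open.
Each open branch fixes some atoms; the unmentioned ones are free. Counting distinct full assignments: branch {R=true, S=false} (P, Q, T) contributes 8 new; branch {P=false, S=false, T=true} (Q, R) contributes 2 new; branch {P=false, S=false, T=false} (Q, R) contributes 2 new; branch {Q=true} (P, R, S, T) contributes 10 new. Total: 22.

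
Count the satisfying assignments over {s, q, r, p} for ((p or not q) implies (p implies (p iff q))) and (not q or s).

8

Initial set: {(((p or not q) implies (p implies (p iff q))) and (not q or s))}.
(((p or not q) implies (p implies (p iff q))) and (not q or s)): α-rule — add ((p or not q) implies (p implies (p iff q))), (not q or s).
((p or not q) implies (p implies (p iff q))): β-rule — branch into not (p or not q)  //  (p implies (p iff q)).
  branch 1 (add not (p or not q)):
    not (p or not q): α-rule — add not p, not not q.
    (not q or s): β-rule — branch into not q  //  s.
      branch 1.1 (add not q):
        × closes — contains both q and not q.
      branch 1.2 (add s):
        ○ open, literals {p=false, q=true, s=true}.
  branch 2 (add (p implies (p iff q))):
    (not q or s): β-rule — branch into not q  //  s.
      branch 2.1 (add not q):
        (p implies (p iff q)): β-rule — branch into not p  //  (p iff q).
          branch 2.1.1 (add not p):
            ○ open, literals {p=false, q=false}.
          branch 2.1.2 (add (p iff q)):
            (p iff q): β-rule — branch into p, q  //  not p, not q.
              branch 2.1.2.1 (add p, q):
                × closes — contains both q and not q.
              branch 2.1.2.2 (add not p, not q):
                ○ open, literals {p=false, q=false}.
      branch 2.2 (add s):
        (p implies (p iff q)): β-rule — branch into not p  //  (p iff q).
          branch 2.2.1 (add not p):
            ○ open, literals {p=false, s=true}.
          branch 2.2.2 (add (p iff q)):
            (p iff q): β-rule — branch into p, q  //  not p, not q.
              branch 2.2.2.1 (add p, q):
                ○ open, literals {p=true, q=true, s=true}.
              branch 2.2.2.2 (add not p, not q):
                ○ open, literals {p=false, q=false, s=true}.
2 branches closed, 6 open.
Each open branch fixes some atoms; the unmentioned ones are free. Counting distinct full assignments: branch {p=false, q=true, s=true} (r) contributes 2 new; branch {p=false, q=false} (s, r) contributes 4 new; branch {p=false, q=false} (s, r) contributes 0 new; branch {p=false, s=true} (q, r) contributes 0 new; branch {p=true, q=true, s=true} (r) contributes 2 new; branch {p=false, q=false, s=true} (r) contributes 0 new. Total: 8.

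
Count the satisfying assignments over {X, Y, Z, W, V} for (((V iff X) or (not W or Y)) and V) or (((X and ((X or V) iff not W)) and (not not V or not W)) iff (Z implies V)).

22

Initial set: {T ((((V iff X) or (not W or Y)) and V) or (((X and ((X or V) iff not W)) and (not not V or not W)) iff (Z implies V)))}.
T ((((V iff X) or (not W or Y)) and V) or (((X and ((X or V) iff not W)) and (not not V or not W)) iff (Z implies V))): β-rule — branch into T (((V iff X) or (not W or Y)) and V)  //  T (((X and ((X or V) iff not W)) and (not not V or not W)) iff (Z implies V)).
  branch 1 (add T (((V iff X) or (not W or Y)) and V)):
    T (((V iff X) or (not W or Y)) and V): α-rule — add T ((V iff X) or (not W or Y)), T V.
    T ((V iff X) or (not W or Y)): β-rule — branch into T (V iff X)  //  T (not W or Y).
      branch 1.1 (add T (V iff X)):
        T (V iff X): β-rule — branch into T V, T X  //  F V, F X.
          branch 1.1.1 (add T V, T X):
            ○ open, literals {V=1, X=1}.
          branch 1.1.2 (add F V, F X):
            × closes — contains both V and not V.
      branch 1.2 (add T (not W or Y)):
        T (not W or Y): β-rule — branch into T not W  //  T Y.
          branch 1.2.1 (add T not W):
            ○ open, literals {V=1, W=0}.
          branch 1.2.2 (add T Y):
            ○ open, literals {V=1, Y=1}.
  branch 2 (add T (((X and ((X or V) iff not W)) and (not not V or not W)) iff (Z implies V))):
    T (((X and ((X or V) iff not W)) and (not not V or not W)) iff (Z implies V)): β-rule — branch into T ((X and ((X or V) iff not W)) and (not not V or not W)), T (Z implies V)  //  F ((X and ((X or V) iff not W)) and (not not V or not W)), F (Z implies V).
      branch 2.1 (add T ((X and ((X or V) iff not W)) and (not not V or not W)), T (Z implies V)):
        T ((X and ((X or V) iff not W)) and (not not V or not W)): α-rule — add T (X and ((X or V) iff not W)), T (not not V or not W).
        T (X and ((X or V) iff not W)): α-rule — add T X, T ((X or V) iff not W).
        T (Z implies V): β-rule — branch into F Z  //  T V.
          branch 2.1.1 (add F Z):
            T (not not V or not W): β-rule — branch into T not not V  //  T not W.
              branch 2.1.1.1 (add T not not V):
                T not not V: drop double negation, giving T V.
                T ((X or V) iff not W): β-rule — branch into T (X or V), T not W  //  F (X or V), F not W.
                  branch 2.1.1.1.1 (add T (X or V), T not W):
                    T (X or V): β-rule — branch into T X  //  T V.
                      branch 2.1.1.1.1.1 (add T X):
                        ○ open, literals {V=1, W=0, X=1, Z=0}.
                      branch 2.1.1.1.1.2 (add T V):
                        ○ open, literals {V=1, W=0, X=1, Z=0}.
                  branch 2.1.1.1.2 (add F (X or V), F not W):
                    F (X or V): α-rule — add F X, F V.
                    × closes — contains both X and not X.
              branch 2.1.1.2 (add T not W):
                T ((X or V) iff not W): β-rule — branch into T (X or V), T not W  //  F (X or V), F not W.
                  branch 2.1.1.2.1 (add T (X or V), T not W):
                    T (X or V): β-rule — branch into T X  //  T V.
                      branch 2.1.1.2.1.1 (add T X):
                        ○ open, literals {W=0, X=1, Z=0}.
                      branch 2.1.1.2.1.2 (add T V):
                        ○ open, literals {V=1, W=0, X=1, Z=0}.
                  branch 2.1.1.2.2 (add F (X or V), F not W):
                    × closes — contains both W and not W.
          branch 2.1.2 (add T V):
            T (not not V or not W): β-rule — branch into T not not V  //  T not W.
              branch 2.1.2.1 (add T not not V):
                T not not V: drop double negation, giving T V.
                T ((X or V) iff not W): β-rule — branch into T (X or V), T not W  //  F (X or V), F not W.
                  branch 2.1.2.1.1 (add T (X or V), T not W):
                    T (X or V): β-rule — branch into T X  //  T V.
                      branch 2.1.2.1.1.1 (add T X):
                        ○ open, literals {V=1, W=0, X=1}.
                      branch 2.1.2.1.1.2 (add T V):
                        ○ open, literals {V=1, W=0, X=1}.
                  branch 2.1.2.1.2 (add F (X or V), F not W):
                    F (X or V): α-rule — add F X, F V.
                    × closes — contains both X and not X.
              branch 2.1.2.2 (add T not W):
                T ((X or V) iff not W): β-rule — branch into T (X or V), T not W  //  F (X or V), F not W.
                  branch 2.1.2.2.1 (add T (X or V), T not W):
                    T (X or V): β-rule — branch into T X  //  T V.
                      branch 2.1.2.2.1.1 (add T X):
                        ○ open, literals {V=1, W=0, X=1}.
                      branch 2.1.2.2.1.2 (add T V):
                        ○ open, literals {V=1, W=0, X=1}.
                  branch 2.1.2.2.2 (add F (X or V), F not W):
                    × closes — contains both W and not W.
      branch 2.2 (add F ((X and ((X or V) iff not W)) and (not not V or not W)), F (Z implies V)):
        F (Z implies V): α-rule — add T Z, F V.
        F ((X and ((X or V) iff not W)) and (not not V or not W)): β-rule — branch into F (X and ((X or V) iff not W))  //  F (not not V or not W).
          branch 2.2.1 (add F (X and ((X or V) iff not W))):
            F (X and ((X or V) iff not W)): β-rule — branch into F X  //  F ((X or V) iff not W).
              branch 2.2.1.1 (add F X):
                ○ open, literals {V=0, X=0, Z=1}.
              branch 2.2.1.2 (add F ((X or V) iff not W)):
                F ((X or V) iff not W): β-rule — branch into T (X or V), F not W  //  F (X or V), T not W.
                  branch 2.2.1.2.1 (add T (X or V), F not W):
                    T (X or V): β-rule — branch into T X  //  T V.
                      branch 2.2.1.2.1.1 (add T X):
                        ○ open, literals {V=0, W=1, X=1, Z=1}.
                      branch 2.2.1.2.1.2 (add T V):
                        × closes — contains both V and not V.
                  branch 2.2.1.2.2 (add F (X or V), T not W):
                    F (X or V): α-rule — add F X, F V.
                    ○ open, literals {V=0, W=0, X=0, Z=1}.
          branch 2.2.2 (add F (not not V or not W)):
            F (not not V or not W): α-rule — add F not not V, F not W.
            F not not V: drop double negation, giving F V.
            ○ open, literals {V=0, W=1, Z=1}.
6 branches closed, 15 open.
Each open branch fixes some atoms; the unmentioned ones are free. Counting distinct full assignments: branch {V=1, X=1} (Y, Z, W) contributes 8 new; branch {V=1, W=0} (X, Y, Z) contributes 4 new; branch {V=1, Y=1} (X, Z, W) contributes 2 new; branch {V=1, W=0, X=1, Z=0} (Y) contributes 0 new; branch {V=1, W=0, X=1, Z=0} (Y) contributes 0 new; branch {W=0, X=1, Z=0} (Y, V) contributes 2 new; branch {V=1, W=0, X=1, Z=0} (Y) contributes 0 new; branch {V=1, W=0, X=1} (Y, Z) contributes 0 new; branch {V=1, W=0, X=1} (Y, Z) contributes 0 new; branch {V=1, W=0, X=1} (Y, Z) contributes 0 new; branch {V=1, W=0, X=1} (Y, Z) contributes 0 new; branch {V=0, X=0, Z=1} (Y, W) contributes 4 new; branch {V=0, W=1, X=1, Z=1} (Y) contributes 2 new; branch {V=0, W=0, X=0, Z=1} (Y) contributes 0 new; branch {V=0, W=1, Z=1} (X, Y) contributes 0 new. Total: 22.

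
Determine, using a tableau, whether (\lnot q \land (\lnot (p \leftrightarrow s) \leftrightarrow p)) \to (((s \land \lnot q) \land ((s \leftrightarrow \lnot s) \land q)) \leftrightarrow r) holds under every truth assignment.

Assume the negation and expand:
Initial set: {F ((\lnot q \land (\lnot (p \leftrightarrow s) \leftrightarrow p)) \to (((s \land \lnot q) \land ((s \leftrightarrow \lnot s) \land q)) \leftrightarrow r))}.
F ((\lnot q \land (\lnot (p \leftrightarrow s) \leftrightarrow p)) \to (((s \land \lnot q) \land ((s \leftrightarrow \lnot s) \land q)) \leftrightarrow r)): α-rule — add T (\lnot q \land (\lnot (p \leftrightarrow s) \leftrightarrow p)), F (((s \land \lnot q) \land ((s \leftrightarrow \lnot s) \land q)) \leftrightarrow r).
T (\lnot q \land (\lnot (p \leftrightarrow s) \leftrightarrow p)): α-rule — add T \lnot q, T (\lnot (p \leftrightarrow s) \leftrightarrow p).
F (((s \land \lnot q) \land ((s \leftrightarrow \lnot s) \land q)) \leftrightarrow r): β-rule — branch into T ((s \land \lnot q) \land ((s \leftrightarrow \lnot s) \land q)), F r  //  F ((s \land \lnot q) \land ((s \leftrightarrow \lnot s) \land q)), T r.
  branch 1 (add T ((s \land \lnot q) \land ((s \leftrightarrow \lnot s) \land q)), F r):
    T ((s \land \lnot q) \land ((s \leftrightarrow \lnot s) \land q)): α-rule — add T (s \land \lnot q), T ((s \leftrightarrow \lnot s) \land q).
    T (s \land \lnot q): α-rule — add T s, T \lnot q.
    T ((s \leftrightarrow \lnot s) \land q): α-rule — add T (s \leftrightarrow \lnot s), T q.
    × closes — contains both q and \lnot q.
  branch 2 (add F ((s \land \lnot q) \land ((s \leftrightarrow \lnot s) \land q)), T r):
    T (\lnot (p \leftrightarrow s) \leftrightarrow p): β-rule — branch into T \lnot (p \leftrightarrow s), T p  //  F \lnot (p \leftrightarrow s), F p.
      branch 2.1 (add T \lnot (p \leftrightarrow s), T p):
        F ((s \land \lnot q) \land ((s \leftrightarrow \lnot s) \land q)): β-rule — branch into F (s \land \lnot q)  //  F ((s \leftrightarrow \lnot s) \land q).
          branch 2.1.1 (add F (s \land \lnot q)):
            T \lnot (p \leftrightarrow s): β-rule — branch into T p, F s  //  F p, T s.
              branch 2.1.1.1 (add T p, F s):
                F (s \land \lnot q): β-rule — branch into F s  //  F \lnot q.
                  branch 2.1.1.1.1 (add F s):
                    ○ open, literals {p=T, q=F, r=T, s=F}.
                  branch 2.1.1.1.2 (add F \lnot q):
                    × closes — contains both q and \lnot q.
              branch 2.1.1.2 (add F p, T s):
                × closes — contains both p and \lnot p.
          branch 2.1.2 (add F ((s \leftrightarrow \lnot s) \land q)):
            T \lnot (p \leftrightarrow s): β-rule — branch into T p, F s  //  F p, T s.
              branch 2.1.2.1 (add T p, F s):
                F ((s \leftrightarrow \lnot s) \land q): β-rule — branch into F (s \leftrightarrow \lnot s)  //  F q.
                  branch 2.1.2.1.1 (add F (s \leftrightarrow \lnot s)):
                    F (s \leftrightarrow \lnot s): β-rule — branch into T s, F \lnot s  //  F s, T \lnot s.
                      branch 2.1.2.1.1.1 (add T s, F \lnot s):
                        × closes — contains both s and \lnot s.
                      branch 2.1.2.1.1.2 (add F s, T \lnot s):
                        ○ open, literals {p=T, q=F, r=T, s=F}.
                  branch 2.1.2.1.2 (add F q):
                    ○ open, literals {p=T, q=F, r=T, s=F}.
              branch 2.1.2.2 (add F p, T s):
                × closes — contains both p and \lnot p.
      branch 2.2 (add F \lnot (p \leftrightarrow s), F p):
        F ((s \land \lnot q) \land ((s \leftrightarrow \lnot s) \land q)): β-rule — branch into F (s \land \lnot q)  //  F ((s \leftrightarrow \lnot s) \land q).
          branch 2.2.1 (add F (s \land \lnot q)):
            F \lnot (p \leftrightarrow s): β-rule — branch into T p, T s  //  F p, F s.
              branch 2.2.1.1 (add T p, T s):
                × closes — contains both p and \lnot p.
              branch 2.2.1.2 (add F p, F s):
                F (s \land \lnot q): β-rule — branch into F s  //  F \lnot q.
                  branch 2.2.1.2.1 (add F s):
                    ○ open, literals {p=F, q=F, r=T, s=F}.
                  branch 2.2.1.2.2 (add F \lnot q):
                    × closes — contains both q and \lnot q.
          branch 2.2.2 (add F ((s \leftrightarrow \lnot s) \land q)):
            F \lnot (p \leftrightarrow s): β-rule — branch into T p, T s  //  F p, F s.
              branch 2.2.2.1 (add T p, T s):
                × closes — contains both p and \lnot p.
              branch 2.2.2.2 (add F p, F s):
                F ((s \leftrightarrow \lnot s) \land q): β-rule — branch into F (s \leftrightarrow \lnot s)  //  F q.
                  branch 2.2.2.2.1 (add F (s \leftrightarrow \lnot s)):
                    F (s \leftrightarrow \lnot s): β-rule — branch into T s, F \lnot s  //  F s, T \lnot s.
                      branch 2.2.2.2.1.1 (add T s, F \lnot s):
                        × closes — contains both s and \lnot s.
                      branch 2.2.2.2.1.2 (add F s, T \lnot s):
                        ○ open, literals {p=F, q=F, r=T, s=F}.
                  branch 2.2.2.2.2 (add F q):
                    ○ open, literals {p=F, q=F, r=T, s=F}.
9 branches closed, 6 open.
An open branch gives a countermodel: p=T, q=F, r=T, s=F (unmentioned atoms arbitrary); under it the original formula is false.

Not valid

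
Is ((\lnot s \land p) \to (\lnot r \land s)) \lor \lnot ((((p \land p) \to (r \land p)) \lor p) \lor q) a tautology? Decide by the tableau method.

Not valid

Assume the negation and expand:
Initial set: {\lnot (((\lnot s \land p) \to (\lnot r \land s)) \lor \lnot ((((p \land p) \to (r \land p)) \lor p) \lor q))}.
\lnot (((\lnot s \land p) \to (\lnot r \land s)) \lor \lnot ((((p \land p) \to (r \land p)) \lor p) \lor q)): α-rule — add \lnot ((\lnot s \land p) \to (\lnot r \land s)), \lnot \lnot ((((p \land p) \to (r \land p)) \lor p) \lor q).
\lnot ((\lnot s \land p) \to (\lnot r \land s)): α-rule — add (\lnot s \land p), \lnot (\lnot r \land s).
(\lnot s \land p): α-rule — add \lnot s, p.
\lnot \lnot ((((p \land p) \to (r \land p)) \lor p) \lor q): β-rule — branch into (((p \land p) \to (r \land p)) \lor p)  //  q.
  branch 1 (add (((p \land p) \to (r \land p)) \lor p)):
    \lnot (\lnot r \land s): β-rule — branch into \lnot \lnot r  //  \lnot s.
      branch 1.1 (add \lnot \lnot r):
        (((p \land p) \to (r \land p)) \lor p): β-rule — branch into ((p \land p) \to (r \land p))  //  p.
          branch 1.1.1 (add ((p \land p) \to (r \land p))):
            ((p \land p) \to (r \land p)): β-rule — branch into \lnot (p \land p)  //  (r \land p).
              branch 1.1.1.1 (add \lnot (p \land p)):
                \lnot (p \land p): β-rule — branch into \lnot p  //  \lnot p.
                  branch 1.1.1.1.1 (add \lnot p):
                    × closes — contains both p and \lnot p.
                  branch 1.1.1.1.2 (add \lnot p):
                    × closes — contains both p and \lnot p.
              branch 1.1.1.2 (add (r \land p)):
                (r \land p): α-rule — add r, p.
                ○ open, literals {p=true, r=true, s=false}.
          branch 1.1.2 (add p):
            ○ open, literals {p=true, r=true, s=false}.
      branch 1.2 (add \lnot s):
        (((p \land p) \to (r \land p)) \lor p): β-rule — branch into ((p \land p) \to (r \land p))  //  p.
          branch 1.2.1 (add ((p \land p) \to (r \land p))):
            ((p \land p) \to (r \land p)): β-rule — branch into \lnot (p \land p)  //  (r \land p).
              branch 1.2.1.1 (add \lnot (p \land p)):
                \lnot (p \land p): β-rule — branch into \lnot p  //  \lnot p.
                  branch 1.2.1.1.1 (add \lnot p):
                    × closes — contains both p and \lnot p.
                  branch 1.2.1.1.2 (add \lnot p):
                    × closes — contains both p and \lnot p.
              branch 1.2.1.2 (add (r \land p)):
                (r \land p): α-rule — add r, p.
                ○ open, literals {p=true, r=true, s=false}.
          branch 1.2.2 (add p):
            ○ open, literals {p=true, s=false}.
  branch 2 (add q):
    \lnot (\lnot r \land s): β-rule — branch into \lnot \lnot r  //  \lnot s.
      branch 2.1 (add \lnot \lnot r):
        ○ open, literals {p=true, q=true, r=true, s=false}.
      branch 2.2 (add \lnot s):
        ○ open, literals {p=true, q=true, s=false}.
4 branches closed, 6 open.
An open branch gives a countermodel: p=true, r=true, s=false (unmentioned atoms arbitrary); under it the original formula is false.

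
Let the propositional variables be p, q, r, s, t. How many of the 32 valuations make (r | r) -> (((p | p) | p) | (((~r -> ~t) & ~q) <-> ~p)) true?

Initial set: {((r | r) -> (((p | p) | p) | (((~r -> ~t) & ~q) <-> ~p)))}.
((r | r) -> (((p | p) | p) | (((~r -> ~t) & ~q) <-> ~p))): β-rule — branch into ~(r | r)  //  (((p | p) | p) | (((~r -> ~t) & ~q) <-> ~p)).
  branch 1 (add ~(r | r)):
    ~(r | r): α-rule — add ~r, ~r.
    ○ open, literals {r=F}.
  branch 2 (add (((p | p) | p) | (((~r -> ~t) & ~q) <-> ~p))):
    (((p | p) | p) | (((~r -> ~t) & ~q) <-> ~p)): β-rule — branch into ((p | p) | p)  //  (((~r -> ~t) & ~q) <-> ~p).
      branch 2.1 (add ((p | p) | p)):
        ((p | p) | p): β-rule — branch into (p | p)  //  p.
          branch 2.1.1 (add (p | p)):
            (p | p): β-rule — branch into p  //  p.
              branch 2.1.1.1 (add p):
                ○ open, literals {p=T}.
              branch 2.1.1.2 (add p):
                ○ open, literals {p=T}.
          branch 2.1.2 (add p):
            ○ open, literals {p=T}.
      branch 2.2 (add (((~r -> ~t) & ~q) <-> ~p)):
        (((~r -> ~t) & ~q) <-> ~p): β-rule — branch into ((~r -> ~t) & ~q), ~p  //  ~((~r -> ~t) & ~q), ~~p.
          branch 2.2.1 (add ((~r -> ~t) & ~q), ~p):
            ((~r -> ~t) & ~q): α-rule — add (~r -> ~t), ~q.
            (~r -> ~t): β-rule — branch into ~~r  //  ~t.
              branch 2.2.1.1 (add ~~r):
                ○ open, literals {p=F, q=F, r=T}.
              branch 2.2.1.2 (add ~t):
                ○ open, literals {p=F, q=F, t=F}.
          branch 2.2.2 (add ~((~r -> ~t) & ~q), ~~p):
            ~((~r -> ~t) & ~q): β-rule — branch into ~(~r -> ~t)  //  ~~q.
              branch 2.2.2.1 (add ~(~r -> ~t)):
                ~(~r -> ~t): α-rule — add ~r, ~~t.
                ○ open, literals {p=T, r=F, t=T}.
              branch 2.2.2.2 (add ~~q):
                ○ open, literals {p=T, q=T}.
0 branches closed, 8 open.
Each open branch fixes some atoms; the unmentioned ones are free. Counting distinct full assignments: branch {r=F} (p, q, s, t) contributes 16 new; branch {p=T} (q, r, s, t) contributes 8 new; branch {p=T} (q, r, s, t) contributes 0 new; branch {p=T} (q, r, s, t) contributes 0 new; branch {p=F, q=F, r=T} (s, t) contributes 4 new; branch {p=F, q=F, t=F} (r, s) contributes 0 new; branch {p=T, r=F, t=T} (q, s) contributes 0 new; branch {p=T, q=T} (r, s, t) contributes 0 new. Total: 28.

28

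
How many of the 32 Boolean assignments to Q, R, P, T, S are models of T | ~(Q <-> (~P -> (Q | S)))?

22

Initial set: {(T | ~(Q <-> (~P -> (Q | S))))}.
(T | ~(Q <-> (~P -> (Q | S)))): β-rule — branch into T  //  ~(Q <-> (~P -> (Q | S))).
  branch 1 (add T):
    ○ open, literals {T=T}.
  branch 2 (add ~(Q <-> (~P -> (Q | S)))):
    ~(Q <-> (~P -> (Q | S))): β-rule — branch into Q, ~(~P -> (Q | S))  //  ~Q, (~P -> (Q | S)).
      branch 2.1 (add Q, ~(~P -> (Q | S))):
        ~(~P -> (Q | S)): α-rule — add ~P, ~(Q | S).
        ~(Q | S): α-rule — add ~Q, ~S.
        × closes — contains both Q and ~Q.
      branch 2.2 (add ~Q, (~P -> (Q | S))):
        (~P -> (Q | S)): β-rule — branch into ~~P  //  (Q | S).
          branch 2.2.1 (add ~~P):
            ○ open, literals {P=T, Q=F}.
          branch 2.2.2 (add (Q | S)):
            (Q | S): β-rule — branch into Q  //  S.
              branch 2.2.2.1 (add Q):
                × closes — contains both Q and ~Q.
              branch 2.2.2.2 (add S):
                ○ open, literals {Q=F, S=T}.
2 branches closed, 3 open.
Each open branch fixes some atoms; the unmentioned ones are free. Counting distinct full assignments: branch {T=T} (Q, R, P, S) contributes 16 new; branch {P=T, Q=F} (R, T, S) contributes 4 new; branch {Q=F, S=T} (R, P, T) contributes 2 new. Total: 22.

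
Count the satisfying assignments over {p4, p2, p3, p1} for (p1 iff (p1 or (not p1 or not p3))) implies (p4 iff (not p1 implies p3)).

Initial set: {T ((p1 iff (p1 or (not p1 or not p3))) implies (p4 iff (not p1 implies p3)))}.
T ((p1 iff (p1 or (not p1 or not p3))) implies (p4 iff (not p1 implies p3))): β-rule — branch into F (p1 iff (p1 or (not p1 or not p3)))  //  T (p4 iff (not p1 implies p3)).
  branch 1 (add F (p1 iff (p1 or (not p1 or not p3)))):
    F (p1 iff (p1 or (not p1 or not p3))): β-rule — branch into T p1, F (p1 or (not p1 or not p3))  //  F p1, T (p1 or (not p1 or not p3)).
      branch 1.1 (add T p1, F (p1 or (not p1 or not p3))):
        F (p1 or (not p1 or not p3)): α-rule — add F p1, F (not p1 or not p3).
        × closes — contains both p1 and not p1.
      branch 1.2 (add F p1, T (p1 or (not p1 or not p3))):
        T (p1 or (not p1 or not p3)): β-rule — branch into T p1  //  T (not p1 or not p3).
          branch 1.2.1 (add T p1):
            × closes — contains both p1 and not p1.
          branch 1.2.2 (add T (not p1 or not p3)):
            T (not p1 or not p3): β-rule — branch into T not p1  //  T not p3.
              branch 1.2.2.1 (add T not p1):
                ○ open, literals {p1=0}.
              branch 1.2.2.2 (add T not p3):
                ○ open, literals {p1=0, p3=0}.
  branch 2 (add T (p4 iff (not p1 implies p3))):
    T (p4 iff (not p1 implies p3)): β-rule — branch into T p4, T (not p1 implies p3)  //  F p4, F (not p1 implies p3).
      branch 2.1 (add T p4, T (not p1 implies p3)):
        T (not p1 implies p3): β-rule — branch into F not p1  //  T p3.
          branch 2.1.1 (add F not p1):
            ○ open, literals {p1=1, p4=1}.
          branch 2.1.2 (add T p3):
            ○ open, literals {p3=1, p4=1}.
      branch 2.2 (add F p4, F (not p1 implies p3)):
        F (not p1 implies p3): α-rule — add T not p1, F p3.
        ○ open, literals {p1=0, p3=0, p4=0}.
2 branches closed, 5 open.
Each open branch fixes some atoms; the unmentioned ones are free. Counting distinct full assignments: branch {p1=0} (p4, p2, p3) contributes 8 new; branch {p1=0, p3=0} (p4, p2) contributes 0 new; branch {p1=1, p4=1} (p2, p3) contributes 4 new; branch {p3=1, p4=1} (p2, p1) contributes 0 new; branch {p1=0, p3=0, p4=0} (p2) contributes 0 new. Total: 12.

12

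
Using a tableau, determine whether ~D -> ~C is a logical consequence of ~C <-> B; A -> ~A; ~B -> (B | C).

No

Initial set: {T (~C <-> B); T (A -> ~A); T (~B -> (B | C)); F (~D -> ~C)}.
F (~D -> ~C): α-rule — add T ~D, F ~C.
T (~C <-> B): β-rule — branch into T ~C, T B  //  F ~C, F B.
  branch 1 (add T ~C, T B):
    × closes — contains both C and ~C.
  branch 2 (add F ~C, F B):
    T (A -> ~A): β-rule — branch into F A  //  T ~A.
      branch 2.1 (add F A):
        T (~B -> (B | C)): β-rule — branch into F ~B  //  T (B | C).
          branch 2.1.1 (add F ~B):
            × closes — contains both B and ~B.
          branch 2.1.2 (add T (B | C)):
            T (B | C): β-rule — branch into T B  //  T C.
              branch 2.1.2.1 (add T B):
                × closes — contains both B and ~B.
              branch 2.1.2.2 (add T C):
                ○ open, literals {A=0, B=0, C=1, D=0}.
      branch 2.2 (add T ~A):
        T (~B -> (B | C)): β-rule — branch into F ~B  //  T (B | C).
          branch 2.2.1 (add F ~B):
            × closes — contains both B and ~B.
          branch 2.2.2 (add T (B | C)):
            T (B | C): β-rule — branch into T B  //  T C.
              branch 2.2.2.1 (add T B):
                × closes — contains both B and ~B.
              branch 2.2.2.2 (add T C):
                ○ open, literals {A=0, B=0, C=1, D=0}.
5 branches closed, 2 open.
An open branch gives a countermodel: A=0, B=0, C=1, D=0 (unmentioned atoms arbitrary); the premises hold there but the conclusion fails.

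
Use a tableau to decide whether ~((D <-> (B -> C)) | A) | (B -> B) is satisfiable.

Satisfiable

Initial set: {(~((D <-> (B -> C)) | A) | (B -> B))}.
(~((D <-> (B -> C)) | A) | (B -> B)): β-rule — branch into ~((D <-> (B -> C)) | A)  //  (B -> B).
  branch 1 (add ~((D <-> (B -> C)) | A)):
    ~((D <-> (B -> C)) | A): α-rule — add ~(D <-> (B -> C)), ~A.
    ~(D <-> (B -> C)): β-rule — branch into D, ~(B -> C)  //  ~D, (B -> C).
      branch 1.1 (add D, ~(B -> C)):
        ~(B -> C): α-rule — add B, ~C.
        ○ open, literals {A=false, B=true, C=false, D=true}.
      branch 1.2 (add ~D, (B -> C)):
        (B -> C): β-rule — branch into ~B  //  C.
          branch 1.2.1 (add ~B):
            ○ open, literals {A=false, B=false, D=false}.
          branch 1.2.2 (add C):
            ○ open, literals {A=false, C=true, D=false}.
  branch 2 (add (B -> B)):
    (B -> B): β-rule — branch into ~B  //  B.
      branch 2.1 (add ~B):
        ○ open, literals {B=false}.
      branch 2.2 (add B):
        ○ open, literals {B=true}.
0 branches closed, 5 open.
An open branch gives a satisfying assignment: A=false, B=true, C=false, D=true.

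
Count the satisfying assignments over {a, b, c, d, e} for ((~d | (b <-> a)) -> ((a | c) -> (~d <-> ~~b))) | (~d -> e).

Initial set: {(((~d | (b <-> a)) -> ((a | c) -> (~d <-> ~~b))) | (~d -> e))}.
(((~d | (b <-> a)) -> ((a | c) -> (~d <-> ~~b))) | (~d -> e)): β-rule — branch into ((~d | (b <-> a)) -> ((a | c) -> (~d <-> ~~b)))  //  (~d -> e).
  branch 1 (add ((~d | (b <-> a)) -> ((a | c) -> (~d <-> ~~b)))):
    ((~d | (b <-> a)) -> ((a | c) -> (~d <-> ~~b))): β-rule — branch into ~(~d | (b <-> a))  //  ((a | c) -> (~d <-> ~~b)).
      branch 1.1 (add ~(~d | (b <-> a))):
        ~(~d | (b <-> a)): α-rule — add ~~d, ~(b <-> a).
        ~(b <-> a): β-rule — branch into b, ~a  //  ~b, a.
          branch 1.1.1 (add b, ~a):
            ○ open, literals {a=0, b=1, d=1}.
          branch 1.1.2 (add ~b, a):
            ○ open, literals {a=1, b=0, d=1}.
      branch 1.2 (add ((a | c) -> (~d <-> ~~b))):
        ((a | c) -> (~d <-> ~~b)): β-rule — branch into ~(a | c)  //  (~d <-> ~~b).
          branch 1.2.1 (add ~(a | c)):
            ~(a | c): α-rule — add ~a, ~c.
            ○ open, literals {a=0, c=0}.
          branch 1.2.2 (add (~d <-> ~~b)):
            (~d <-> ~~b): β-rule — branch into ~d, ~~b  //  ~~d, ~~~b.
              branch 1.2.2.1 (add ~d, ~~b):
                ~~b: drop double negation, giving b.
                ○ open, literals {b=1, d=0}.
              branch 1.2.2.2 (add ~~d, ~~~b):
                ~~~b: drop double negation, giving ~b.
                ○ open, literals {b=0, d=1}.
  branch 2 (add (~d -> e)):
    (~d -> e): β-rule — branch into ~~d  //  e.
      branch 2.1 (add ~~d):
        ○ open, literals {d=1}.
      branch 2.2 (add e):
        ○ open, literals {e=1}.
0 branches closed, 7 open.
Each open branch fixes some atoms; the unmentioned ones are free. Counting distinct full assignments: branch {a=0, b=1, d=1} (c, e) contributes 4 new; branch {a=1, b=0, d=1} (c, e) contributes 4 new; branch {a=0, c=0} (b, d, e) contributes 6 new; branch {b=1, d=0} (a, c, e) contributes 6 new; branch {b=0, d=1} (a, c, e) contributes 2 new; branch {d=1} (a, b, c, e) contributes 4 new; branch {e=1} (a, b, c, d) contributes 3 new. Total: 29.

29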